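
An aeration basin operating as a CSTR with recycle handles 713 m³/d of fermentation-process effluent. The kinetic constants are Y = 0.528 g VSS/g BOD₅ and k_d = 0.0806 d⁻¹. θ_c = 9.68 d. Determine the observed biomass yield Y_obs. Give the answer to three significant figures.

Y_obs ≈ 0.297 g VSS/g BOD₅

Observed yield with endogenous decay: Y_obs = Y / (1 + k_d·θ_c) = 0.528 / (1 + 0.0806 × 9.68) = 0.528 / 1.780 = 0.2966 g VSS/g BOD₅.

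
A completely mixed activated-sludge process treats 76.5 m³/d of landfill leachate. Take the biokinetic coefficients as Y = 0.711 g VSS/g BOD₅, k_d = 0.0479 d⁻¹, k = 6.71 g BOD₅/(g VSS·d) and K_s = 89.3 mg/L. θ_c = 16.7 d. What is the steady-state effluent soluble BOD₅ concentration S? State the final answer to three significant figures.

For a completely mixed reactor with recycle the Lawrence–McCarty relation gives S = K_s·(1 + k_d·θ_c) / [θ_c·(Y·k − k_d) − 1] = 89.3 × (1 + 0.0479 × 16.7) / [16.7 × (0.711 × 6.71 − 0.0479) − 1] = 160.7 / 77.87 = 2.064 mg/L.

S ≈ 2.06 mg/L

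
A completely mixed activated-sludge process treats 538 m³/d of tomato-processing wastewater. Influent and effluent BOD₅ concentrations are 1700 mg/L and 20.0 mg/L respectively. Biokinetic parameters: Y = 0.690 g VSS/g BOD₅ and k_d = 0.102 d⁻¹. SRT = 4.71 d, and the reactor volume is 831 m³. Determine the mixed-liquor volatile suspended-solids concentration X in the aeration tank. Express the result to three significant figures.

X ≈ 2390 mg/L

From V·X·(1 + k_d·θ_c) = Y·Q·(S₀ − S)·θ_c: X = 0.690 × 538 × (1700 − 20.0) × 4.71 / [831 × (1 + 0.102 × 4.71)] = 2388 mg/L.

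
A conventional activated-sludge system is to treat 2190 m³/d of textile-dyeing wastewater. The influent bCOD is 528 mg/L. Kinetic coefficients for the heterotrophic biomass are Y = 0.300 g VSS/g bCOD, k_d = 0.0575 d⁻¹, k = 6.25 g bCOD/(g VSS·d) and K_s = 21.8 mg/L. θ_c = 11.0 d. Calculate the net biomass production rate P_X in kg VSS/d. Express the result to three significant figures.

P_X ≈ 212 kg VSS/d

Effluent substrate depends only on kinetics and SRT: S = K_s(1 + k_d θ_c) / [θ_c(Yk − k_d) − 1] = 21.8 × (1 + 0.0575 × 11.0) / [11.0 × (0.300 × 6.25 − 0.0575) − 1] = 35.59 / 18.99 = 1.874 mg/L.
Correct the yield for decay: Y_obs = Y/(1 + k_d θ_c) = 0.300 / (1 + 0.0575 × 11.0) = 0.300 / 1.633 = 0.1838.
Q·(S₀ − S) = 2190 × (528 − 1.87) × 10⁻³ = 1152 kg/d removed.
So the net sludge growth is P_X = 0.1838 × 1152 = 211.7 kg VSS/d.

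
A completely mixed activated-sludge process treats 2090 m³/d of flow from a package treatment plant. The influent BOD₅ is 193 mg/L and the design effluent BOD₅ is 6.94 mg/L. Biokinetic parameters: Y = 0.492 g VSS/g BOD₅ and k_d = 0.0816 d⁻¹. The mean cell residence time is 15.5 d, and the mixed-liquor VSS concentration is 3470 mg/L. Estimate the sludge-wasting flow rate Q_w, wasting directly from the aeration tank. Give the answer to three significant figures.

Steady-state biomass mass balance: V·X·(1 + k_d·θ_c) = Y·Q·(S₀ − S)·θ_c, so V = 0.492 × 2090 × (193 − 6.94) × 15.5 / [3470 × (1 + 0.0816 × 15.5)] = 2.97×10^6 / 7859 = 377.3 m³.
Wasting from the aeration tank: Q_w = V / θ_c = 377.3 / 15.5 = 24.34 m³/d.

Q_w ≈ 24.3 m³/d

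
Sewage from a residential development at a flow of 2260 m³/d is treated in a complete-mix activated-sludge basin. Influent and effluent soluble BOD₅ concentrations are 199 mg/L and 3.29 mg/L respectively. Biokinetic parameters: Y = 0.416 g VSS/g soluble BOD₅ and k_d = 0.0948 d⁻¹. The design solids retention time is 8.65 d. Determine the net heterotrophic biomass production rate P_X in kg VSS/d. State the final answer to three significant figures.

P_X ≈ 101 kg VSS/d

The observed yield is Y_obs = Y/(1 + k_d·θ_c) = 0.416 / (1 + 0.0948 × 8.65) = 0.416 / 1.820 = 0.2286 g VSS per g soluble BOD₅ removed.
Q·(S₀ − S) = 2260 × (199 − 3.29) × 10⁻³ = 442.3 kg/d removed.
P_X = Y_obs · Q(S₀ − S) = 0.2286 × 442.3 = 101.1 kg VSS/d.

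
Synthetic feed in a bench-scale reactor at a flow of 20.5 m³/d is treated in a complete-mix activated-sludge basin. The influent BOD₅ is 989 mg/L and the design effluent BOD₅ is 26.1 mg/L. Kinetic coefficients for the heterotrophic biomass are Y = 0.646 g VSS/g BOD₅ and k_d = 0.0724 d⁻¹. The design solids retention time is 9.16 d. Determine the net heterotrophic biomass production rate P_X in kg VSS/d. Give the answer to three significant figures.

P_X ≈ 7.67 kg VSS/d

Observed yield with endogenous decay: Y_obs = Y / (1 + k_d·θ_c) = 0.646 / (1 + 0.0724 × 9.16) = 0.646 / 1.663 = 0.3884 g VSS/g BOD₅.
Substrate removed = Q·(S₀ − S) = 20.5 m³/d × (989 − 26.1) g/m³ = 1.97×10^4 g/d = 19.74 kg/d.
So the net sludge growth is P_X = 0.3884 × 19.74 = 7.667 kg VSS/d.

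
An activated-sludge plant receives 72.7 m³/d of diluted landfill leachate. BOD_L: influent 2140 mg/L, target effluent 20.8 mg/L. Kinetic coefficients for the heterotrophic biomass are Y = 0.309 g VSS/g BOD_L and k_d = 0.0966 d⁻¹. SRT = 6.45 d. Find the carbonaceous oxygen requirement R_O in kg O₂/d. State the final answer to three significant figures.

R_O ≈ 112 kg O₂/d

The observed yield is Y_obs = Y/(1 + k_d·θ_c) = 0.309 / (1 + 0.0966 × 6.45) = 0.309 / 1.623 = 0.1904 g VSS per g BOD_L removed.
Mass of BOD_L removed per day: Q(S₀ − S) = 72.7 × 2119 g/m³ = 154.1 kg/d.
P_X = Y_obs·Q·(S₀ − S) = 0.1904 × 154.1 = 29.33 kg VSS/d.
Carbonaceous O₂ demand = substrate oxidised − cell-mass equivalent = 154.1 − 1.42 × 29.33 = 112.4 kg O₂/d.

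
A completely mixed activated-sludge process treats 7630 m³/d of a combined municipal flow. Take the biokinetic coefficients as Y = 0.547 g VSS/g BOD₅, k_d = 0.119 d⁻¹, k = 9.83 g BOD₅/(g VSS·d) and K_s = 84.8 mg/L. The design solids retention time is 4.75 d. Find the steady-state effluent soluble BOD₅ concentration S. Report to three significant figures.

S ≈ 5.54 mg/L

Effluent substrate depends only on kinetics and SRT: S = K_s(1 + k_d θ_c) / [θ_c(Yk − k_d) − 1] = 84.8 × (1 + 0.119 × 4.75) / [4.75 × (0.547 × 9.83 − 0.119) − 1] = 132.7 / 23.98 = 5.536 mg/L.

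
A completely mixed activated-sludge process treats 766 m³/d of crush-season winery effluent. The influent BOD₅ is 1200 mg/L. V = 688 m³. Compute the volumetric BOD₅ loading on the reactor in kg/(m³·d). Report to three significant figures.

Volumetric loading L_v = Q·S₀ / V = 766 × 1200 g/m³ / 688.0 m³ = 1336 g/(m³·d) = 1.336 kg BOD₅/(m³·d).

L_v ≈ 1.34 kg BOD₅/(m³·d)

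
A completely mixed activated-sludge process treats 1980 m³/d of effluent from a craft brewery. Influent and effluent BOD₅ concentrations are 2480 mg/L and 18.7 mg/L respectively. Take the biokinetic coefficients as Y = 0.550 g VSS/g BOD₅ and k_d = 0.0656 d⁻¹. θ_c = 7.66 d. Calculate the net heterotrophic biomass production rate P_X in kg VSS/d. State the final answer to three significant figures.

Observed yield with endogenous decay: Y_obs = Y / (1 + k_d·θ_c) = 0.550 / (1 + 0.0656 × 7.66) = 0.550 / 1.502 = 0.3661 g VSS/g BOD₅.
Q·(S₀ − S) = 1980 × (2480 − 18.7) × 10⁻³ = 4873 kg/d removed.
So the net sludge growth is P_X = 0.3661 × 4873 = 1784 kg VSS/d.

P_X ≈ 1780 kg VSS/d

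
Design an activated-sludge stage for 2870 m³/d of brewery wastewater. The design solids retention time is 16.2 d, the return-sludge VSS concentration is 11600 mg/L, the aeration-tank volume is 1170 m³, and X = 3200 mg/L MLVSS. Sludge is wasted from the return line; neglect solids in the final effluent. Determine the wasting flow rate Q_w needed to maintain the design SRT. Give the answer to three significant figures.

Q_w = (V·X)/(θ_c X_r) = 1170 × 3200 / (16.2 × 11600) = 19.92 m³/d.

Q_w ≈ 19.9 m³/d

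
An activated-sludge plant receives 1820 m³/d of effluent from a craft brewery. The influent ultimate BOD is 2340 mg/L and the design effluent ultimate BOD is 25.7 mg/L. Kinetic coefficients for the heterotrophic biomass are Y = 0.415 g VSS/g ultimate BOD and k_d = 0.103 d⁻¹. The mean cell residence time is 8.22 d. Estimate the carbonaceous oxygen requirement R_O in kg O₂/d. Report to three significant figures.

Y_obs = Y / (1 + k_d θ_c) = 0.415 / (1 + 0.103 × 8.22) = 0.415 / 1.847 = 0.2247.
Substrate removed = Q·(S₀ − S) = 1820 m³/d × (2340 − 25.7) g/m³ = 4.21×10^6 g/d = 4212 kg/d.
Biomass synthesised: P_X = Y_obs × 4212 = 946.6 kg VSS/d.
R_O = Q·(S₀ − S) − 1.42·P_X = 4212 − 1.42 × 946.6 = 2868 kg O₂/d.

R_O ≈ 2870 kg O₂/d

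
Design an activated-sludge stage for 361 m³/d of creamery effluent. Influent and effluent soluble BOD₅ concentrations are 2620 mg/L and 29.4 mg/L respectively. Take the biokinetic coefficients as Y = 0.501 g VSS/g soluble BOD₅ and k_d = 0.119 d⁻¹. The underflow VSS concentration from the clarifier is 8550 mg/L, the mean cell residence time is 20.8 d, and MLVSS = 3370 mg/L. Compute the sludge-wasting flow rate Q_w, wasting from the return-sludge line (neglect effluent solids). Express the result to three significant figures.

From the SRT design equation V = Y Q (S₀−S) θ_c / [X (1 + k_d θ_c)] = 0.501 × 361 × (2620 − 29.4) × 20.8 / [3370 × (1 + 0.119 × 20.8)] = 9.75×10^6 / 11711 = 832.1 m³.
θ_c = V·X/(Q_w·X_r) when wasting from the recycle, so Q_w = V·X/(θ_c·X_r) = 832.1 × 3370 / (20.8 × 8550) = 15.77 m³/d.

Q_w ≈ 15.8 m³/d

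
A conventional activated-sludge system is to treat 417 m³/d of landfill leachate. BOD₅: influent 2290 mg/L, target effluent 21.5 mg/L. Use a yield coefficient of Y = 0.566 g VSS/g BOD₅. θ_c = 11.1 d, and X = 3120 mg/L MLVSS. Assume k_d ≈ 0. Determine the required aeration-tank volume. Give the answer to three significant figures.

V ≈ 1900 m³

Biomass mass balance (decay neglected): V·X = Y·Q·(S₀ − S)·θ_c, so V = 0.566 × 417 × (2290 − 21.5) × 11.1 / 3120 = 1905 m³.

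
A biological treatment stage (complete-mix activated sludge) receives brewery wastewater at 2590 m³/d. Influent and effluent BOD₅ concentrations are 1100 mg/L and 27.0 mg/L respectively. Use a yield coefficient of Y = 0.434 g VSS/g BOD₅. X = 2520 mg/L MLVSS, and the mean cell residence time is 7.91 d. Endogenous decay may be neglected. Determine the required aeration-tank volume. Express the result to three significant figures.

With k_d = 0 the design equation reduces to V = Y Q (S₀−S) θ_c / X = 0.434 × 2590 × (1100 − 27.0) × 7.91 / 2520 = 3786 m³.

V ≈ 3790 m³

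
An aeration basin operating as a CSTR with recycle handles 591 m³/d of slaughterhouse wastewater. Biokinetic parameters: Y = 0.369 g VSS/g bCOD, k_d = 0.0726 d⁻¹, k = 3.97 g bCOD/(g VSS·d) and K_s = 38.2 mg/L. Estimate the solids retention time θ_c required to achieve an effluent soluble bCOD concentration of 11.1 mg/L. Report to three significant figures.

At the target effluent, Y k S/(K_s+S) = 0.369×3.97×11.1/49.30 = 0.3298 d⁻¹.
θ_c = 1/(μ − k_d) = 1/(0.3298 − 0.0726) = 1/0.2572 = 3.888 d.

θ_c ≈ 3.89 d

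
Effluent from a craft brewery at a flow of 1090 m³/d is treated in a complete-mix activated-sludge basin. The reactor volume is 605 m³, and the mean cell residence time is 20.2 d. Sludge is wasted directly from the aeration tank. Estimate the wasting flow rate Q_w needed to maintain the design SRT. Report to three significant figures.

Wasting from the aeration tank: Q_w = V / θ_c = 605.0 / 20.2 = 29.95 m³/d.

Q_w ≈ 30.0 m³/d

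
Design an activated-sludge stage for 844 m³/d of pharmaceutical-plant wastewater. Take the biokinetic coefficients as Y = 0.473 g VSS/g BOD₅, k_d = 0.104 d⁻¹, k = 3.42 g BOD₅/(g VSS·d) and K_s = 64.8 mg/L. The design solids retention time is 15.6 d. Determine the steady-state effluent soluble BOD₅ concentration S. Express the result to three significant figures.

S ≈ 7.51 mg/L

Effluent substrate depends only on kinetics and SRT: S = K_s(1 + k_d θ_c) / [θ_c(Yk − k_d) − 1] = 64.8 × (1 + 0.104 × 15.6) / [15.6 × (0.473 × 3.42 − 0.104) − 1] = 169.9 / 22.61 = 7.515 mg/L.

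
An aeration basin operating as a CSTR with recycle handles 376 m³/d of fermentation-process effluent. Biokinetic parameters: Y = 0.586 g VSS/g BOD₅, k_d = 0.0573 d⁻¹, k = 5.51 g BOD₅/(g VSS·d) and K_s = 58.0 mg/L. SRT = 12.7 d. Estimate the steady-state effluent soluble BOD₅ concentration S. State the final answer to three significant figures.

S ≈ 2.55 mg/L

From the Monod/SRT balance for a CMAS, S = K_s·(1+k_d θ_c)/[θ_c·(Y k − k_d) − 1] = 58.0 × (1 + 0.0573 × 12.7) / [12.7 × (0.586 × 5.51 − 0.0573) − 1] = 100.2 / 39.28 = 2.551 mg/L.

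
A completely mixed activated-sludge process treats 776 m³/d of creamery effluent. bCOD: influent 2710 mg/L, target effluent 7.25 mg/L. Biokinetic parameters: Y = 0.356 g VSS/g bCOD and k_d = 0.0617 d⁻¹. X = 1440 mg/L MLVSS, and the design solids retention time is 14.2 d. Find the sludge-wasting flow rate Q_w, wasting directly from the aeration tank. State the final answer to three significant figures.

Q_w ≈ 276 m³/d

From the SRT design equation V = Y Q (S₀−S) θ_c / [X (1 + k_d θ_c)] = 0.356 × 776 × (2710 − 7.25) × 14.2 / [1440 × (1 + 0.0617 × 14.2)] = 1.06×10^7 / 2702 = 3924 m³.
Wasting from the aeration tank: Q_w = V / θ_c = 3924 / 14.2 = 276.4 m³/d.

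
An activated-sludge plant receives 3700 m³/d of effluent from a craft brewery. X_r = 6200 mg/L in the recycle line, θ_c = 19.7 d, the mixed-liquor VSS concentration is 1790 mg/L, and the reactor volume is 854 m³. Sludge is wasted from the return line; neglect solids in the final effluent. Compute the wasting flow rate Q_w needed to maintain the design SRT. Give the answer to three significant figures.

Q_w ≈ 12.5 m³/d

θ_c = V·X/(Q_w·X_r) when wasting from the recycle, so Q_w = V·X/(θ_c·X_r) = 854.0 × 1790 / (19.7 × 6200) = 12.52 m³/d.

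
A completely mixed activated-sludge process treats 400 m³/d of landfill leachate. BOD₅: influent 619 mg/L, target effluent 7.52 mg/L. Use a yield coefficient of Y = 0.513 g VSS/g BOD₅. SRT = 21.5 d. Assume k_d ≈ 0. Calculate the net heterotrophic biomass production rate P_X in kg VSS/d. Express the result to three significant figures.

P_X ≈ 125 kg VSS/d

With endogenous decay neglected, the observed yield equals the true yield: Y_obs = Y = 0.513 g VSS/g BOD₅.
Substrate removed = Q·(S₀ − S) = 400 m³/d × (619 − 7.52) g/m³ = 2.45×10^5 g/d = 244.6 kg/d.
P_X = Y_obs · Q(S₀ − S) = 0.5130 × 244.6 = 125.5 kg VSS/d.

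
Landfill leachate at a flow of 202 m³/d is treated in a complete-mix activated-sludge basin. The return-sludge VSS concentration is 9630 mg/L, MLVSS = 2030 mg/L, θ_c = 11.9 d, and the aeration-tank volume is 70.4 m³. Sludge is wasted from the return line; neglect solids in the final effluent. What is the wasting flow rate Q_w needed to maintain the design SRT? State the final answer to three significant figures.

Q_w = (V·X)/(θ_c X_r) = 70.40 × 2030 / (11.9 × 9630) = 1.247 m³/d.

Q_w ≈ 1.25 m³/d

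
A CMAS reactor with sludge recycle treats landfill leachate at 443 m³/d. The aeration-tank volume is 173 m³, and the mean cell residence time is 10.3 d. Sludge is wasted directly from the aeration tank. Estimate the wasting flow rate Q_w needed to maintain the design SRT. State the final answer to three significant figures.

Q_w ≈ 16.8 m³/d

For wasting at MLVSS concentration, Q_w = V/θ_c = 173.0/10.3 = 16.80 m³/d.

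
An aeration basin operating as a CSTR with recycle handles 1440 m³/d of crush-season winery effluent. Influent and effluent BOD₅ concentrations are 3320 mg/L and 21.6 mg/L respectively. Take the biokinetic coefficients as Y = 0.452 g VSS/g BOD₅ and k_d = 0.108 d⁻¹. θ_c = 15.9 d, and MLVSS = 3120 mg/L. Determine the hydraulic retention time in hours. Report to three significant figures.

From the SRT design equation V = Y Q (S₀−S) θ_c / [X (1 + k_d θ_c)] = 0.452 × 1440 × (3320 − 21.6) × 15.9 / [3120 × (1 + 0.108 × 15.9)] = 3.41×10^7 / 8478 = 4026 m³.
τ = V/Q = 4026/1440 = 2.796 d, or 67.11 h.

τ ≈ 67.1 h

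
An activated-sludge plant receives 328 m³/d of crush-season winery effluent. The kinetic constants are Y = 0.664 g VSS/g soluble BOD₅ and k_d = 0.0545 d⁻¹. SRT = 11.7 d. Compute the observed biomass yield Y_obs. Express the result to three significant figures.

Correct the yield for decay: Y_obs = Y/(1 + k_d θ_c) = 0.664 / (1 + 0.0545 × 11.7) = 0.664 / 1.638 = 0.4055.

Y_obs ≈ 0.405 g VSS/g soluble BOD₅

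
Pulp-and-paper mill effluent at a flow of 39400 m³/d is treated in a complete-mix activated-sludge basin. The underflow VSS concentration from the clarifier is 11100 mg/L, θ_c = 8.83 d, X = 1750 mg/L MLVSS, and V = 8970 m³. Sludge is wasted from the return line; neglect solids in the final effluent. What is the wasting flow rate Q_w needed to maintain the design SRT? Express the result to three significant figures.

Q_w = (V·X)/(θ_c X_r) = 8970 × 1750 / (8.83 × 11100) = 160.2 m³/d.

Q_w ≈ 160 m³/d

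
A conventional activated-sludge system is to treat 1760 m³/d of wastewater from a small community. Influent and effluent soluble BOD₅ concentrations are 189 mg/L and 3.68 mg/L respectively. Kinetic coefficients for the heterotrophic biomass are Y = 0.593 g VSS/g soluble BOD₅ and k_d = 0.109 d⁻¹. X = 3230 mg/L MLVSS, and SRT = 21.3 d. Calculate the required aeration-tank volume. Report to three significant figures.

From the SRT design equation V = Y Q (S₀−S) θ_c / [X (1 + k_d θ_c)] = 0.593 × 1760 × (189 − 3.68) × 21.3 / [3230 × (1 + 0.109 × 21.3)] = 4.12×10^6 / 10729 = 384.0 m³.

V ≈ 384 m³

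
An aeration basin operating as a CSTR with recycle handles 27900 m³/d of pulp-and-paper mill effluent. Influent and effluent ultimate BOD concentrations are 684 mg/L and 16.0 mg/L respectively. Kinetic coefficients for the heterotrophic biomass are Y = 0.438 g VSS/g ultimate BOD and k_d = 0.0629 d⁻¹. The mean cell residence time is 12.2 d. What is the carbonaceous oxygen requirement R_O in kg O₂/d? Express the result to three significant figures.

Observed yield with endogenous decay: Y_obs = Y / (1 + k_d·θ_c) = 0.438 / (1 + 0.0629 × 12.2) = 0.438 / 1.767 = 0.2478 g VSS/g ultimate BOD.
Mass of ultimate BOD removed per day: Q(S₀ − S) = 27900 × 668.0 g/m³ = 18637 kg/d.
P_X = Y_obs·Q·(S₀ − S) = 0.2478 × 18637 = 4619 kg VSS/d.
Carbonaceous O₂ demand = substrate oxidised − cell-mass equivalent = 18637 − 1.42 × 4619 = 12079 kg O₂/d.

R_O ≈ 12100 kg O₂/d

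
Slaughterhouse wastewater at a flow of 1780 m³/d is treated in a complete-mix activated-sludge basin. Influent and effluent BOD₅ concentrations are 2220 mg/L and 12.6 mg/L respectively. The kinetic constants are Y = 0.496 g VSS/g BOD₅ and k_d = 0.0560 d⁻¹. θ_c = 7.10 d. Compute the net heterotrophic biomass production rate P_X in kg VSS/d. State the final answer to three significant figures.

P_X ≈ 1390 kg VSS/d

Observed yield with endogenous decay: Y_obs = Y / (1 + k_d·θ_c) = 0.496 / (1 + 0.0560 × 7.10) = 0.496 / 1.398 = 0.3549 g VSS/g BOD₅.
Q·(S₀ − S) = 1780 × (2220 − 12.6) × 10⁻³ = 3929 kg/d removed.
Net biomass production P_X = Y_obs × Q·(S₀ − S) = 0.3549 × 3929 = 1394 kg VSS/d.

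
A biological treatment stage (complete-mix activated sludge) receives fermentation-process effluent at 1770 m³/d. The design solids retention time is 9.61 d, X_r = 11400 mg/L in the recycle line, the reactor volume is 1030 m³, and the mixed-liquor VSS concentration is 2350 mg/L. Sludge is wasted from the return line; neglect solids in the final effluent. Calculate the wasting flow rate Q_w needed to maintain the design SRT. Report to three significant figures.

θ_c = V·X/(Q_w·X_r) when wasting from the recycle, so Q_w = V·X/(θ_c·X_r) = 1030 × 2350 / (9.61 × 11400) = 22.09 m³/d.

Q_w ≈ 22.1 m³/d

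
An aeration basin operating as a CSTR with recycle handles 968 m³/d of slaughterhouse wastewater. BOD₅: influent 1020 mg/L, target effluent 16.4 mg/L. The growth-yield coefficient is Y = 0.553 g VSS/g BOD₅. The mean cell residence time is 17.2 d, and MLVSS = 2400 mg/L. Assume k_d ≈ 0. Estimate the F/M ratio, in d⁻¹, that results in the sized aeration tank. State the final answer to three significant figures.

F/M ≈ 0.107 d⁻¹

Biomass mass balance (decay neglected): V·X = Y·Q·(S₀ − S)·θ_c, so V = 0.553 × 968 × (1020 − 16.4) × 17.2 / 2400 = 3850 m³.
F/M = Q·S₀ / (V·X) = 968 × 1020 / (3850 × 2400) = 0.1069 g BOD₅·(g VSS·d)⁻¹.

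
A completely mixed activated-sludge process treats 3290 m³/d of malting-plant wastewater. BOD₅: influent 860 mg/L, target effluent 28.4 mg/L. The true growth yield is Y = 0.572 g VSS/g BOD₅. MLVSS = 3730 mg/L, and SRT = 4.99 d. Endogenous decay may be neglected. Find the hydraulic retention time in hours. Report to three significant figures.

τ ≈ 15.3 h

V·X = Y·Q·ΔS·θ_c gives V = 0.572 × 3290 × (860 − 28.4) × 4.99 / 3730 = 2094 m³.
τ = V/Q = 2094/3290 = 0.6364 d, or 15.27 h.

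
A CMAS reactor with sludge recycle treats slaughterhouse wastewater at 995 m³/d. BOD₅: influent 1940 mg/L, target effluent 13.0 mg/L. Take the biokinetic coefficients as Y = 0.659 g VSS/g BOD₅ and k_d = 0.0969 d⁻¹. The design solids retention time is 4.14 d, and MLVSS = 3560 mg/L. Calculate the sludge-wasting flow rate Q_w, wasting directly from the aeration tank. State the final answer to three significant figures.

Rearranging the biomass balance for a CMAS with decay, V = Y·Q·ΔS·θ_c / [X·(1+k_d θ_c)] = 0.659 × 995 × (1940 − 13.0) × 4.14 / [3560 × (1 + 0.0969 × 4.14)] = 5.23×10^6 / 4988 = 1049 m³.
With mixed-liquor wasting, θ_c = V/Q_w, so Q_w = V/θ_c = 1049/4.14 = 253.3 m³/d.

Q_w ≈ 253 m³/d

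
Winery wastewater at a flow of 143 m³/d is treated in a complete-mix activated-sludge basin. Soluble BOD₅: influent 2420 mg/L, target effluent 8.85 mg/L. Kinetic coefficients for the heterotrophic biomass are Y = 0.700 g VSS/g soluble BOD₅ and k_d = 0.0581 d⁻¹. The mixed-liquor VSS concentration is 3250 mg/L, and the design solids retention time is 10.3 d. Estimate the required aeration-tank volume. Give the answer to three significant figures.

V ≈ 479 m³

Steady-state biomass mass balance: V·X·(1 + k_d·θ_c) = Y·Q·(S₀ − S)·θ_c, so V = 0.700 × 143 × (2420 − 8.85) × 10.3 / [3250 × (1 + 0.0581 × 10.3)] = 2.49×10^6 / 5195 = 478.5 m³.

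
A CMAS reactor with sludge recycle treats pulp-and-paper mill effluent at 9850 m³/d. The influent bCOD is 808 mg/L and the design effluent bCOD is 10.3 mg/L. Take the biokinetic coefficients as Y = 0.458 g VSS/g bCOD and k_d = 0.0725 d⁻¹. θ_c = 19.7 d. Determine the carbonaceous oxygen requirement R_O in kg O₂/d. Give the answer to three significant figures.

Correct the yield for decay: Y_obs = Y/(1 + k_d θ_c) = 0.458 / (1 + 0.0725 × 19.7) = 0.458 / 2.428 = 0.1886.
Mass of bCOD removed per day: Q(S₀ − S) = 9850 × 797.7 g/m³ = 7857 kg/d.
Net sludge production P_X = 0.1886 × 7857 = 1482 kg VSS/d.
R_O = Q·ΔS − 1.42 P_X = 7857 − 2104 = 5753 kg O₂/d.

R_O ≈ 5750 kg O₂/d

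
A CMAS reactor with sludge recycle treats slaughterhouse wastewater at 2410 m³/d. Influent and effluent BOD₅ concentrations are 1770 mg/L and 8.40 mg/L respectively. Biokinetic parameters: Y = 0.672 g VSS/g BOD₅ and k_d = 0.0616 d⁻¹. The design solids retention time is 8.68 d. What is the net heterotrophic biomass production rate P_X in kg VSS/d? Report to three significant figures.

Correct the yield for decay: Y_obs = Y/(1 + k_d θ_c) = 0.672 / (1 + 0.0616 × 8.68) = 0.672 / 1.535 = 0.4379.
Q·(S₀ − S) = 2410 × (1770 − 8.40) × 10⁻³ = 4245 kg/d removed.
Net biomass production P_X = Y_obs × Q·(S₀ − S) = 0.4379 × 4245 = 1859 kg VSS/d.

P_X ≈ 1860 kg VSS/d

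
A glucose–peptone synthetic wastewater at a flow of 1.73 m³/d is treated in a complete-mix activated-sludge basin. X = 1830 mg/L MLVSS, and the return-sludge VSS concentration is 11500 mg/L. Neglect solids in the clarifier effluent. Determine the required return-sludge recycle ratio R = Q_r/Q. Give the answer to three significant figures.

R ≈ 0.189

Mass balance around the secondary clarifier (neglecting effluent solids): R = X / (X_r − X) = 1830 / (11500 − 1830) = 0.1892.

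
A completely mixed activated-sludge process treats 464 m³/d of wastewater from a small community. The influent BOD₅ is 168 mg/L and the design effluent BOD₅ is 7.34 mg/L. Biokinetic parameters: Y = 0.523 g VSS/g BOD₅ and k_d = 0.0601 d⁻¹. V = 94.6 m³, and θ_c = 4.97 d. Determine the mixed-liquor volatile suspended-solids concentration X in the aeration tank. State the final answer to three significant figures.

From V·X·(1 + k_d·θ_c) = Y·Q·(S₀ − S)·θ_c: X = 0.523 × 464 × (168 − 7.34) × 4.97 / [94.6 × (1 + 0.0601 × 4.97)] = 1577 mg/L.

X ≈ 1580 mg/L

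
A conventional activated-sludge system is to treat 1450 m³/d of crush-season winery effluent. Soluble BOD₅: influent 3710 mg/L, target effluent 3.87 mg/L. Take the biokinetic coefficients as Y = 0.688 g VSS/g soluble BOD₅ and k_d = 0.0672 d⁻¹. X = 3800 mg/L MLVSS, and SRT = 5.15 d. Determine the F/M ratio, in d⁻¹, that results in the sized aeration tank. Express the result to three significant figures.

From the SRT design equation V = Y Q (S₀−S) θ_c / [X (1 + k_d θ_c)] = 0.688 × 1450 × (3710 − 3.87) × 5.15 / [3800 × (1 + 0.0672 × 5.15)] = 1.9×10^7 / 5115 = 3722 m³.
Food-to-microorganism ratio F/M = Q S₀ / (V X) = 1450 × 3710 / (3722 × 3800) = 0.3803 d⁻¹.

F/M ≈ 0.380 d⁻¹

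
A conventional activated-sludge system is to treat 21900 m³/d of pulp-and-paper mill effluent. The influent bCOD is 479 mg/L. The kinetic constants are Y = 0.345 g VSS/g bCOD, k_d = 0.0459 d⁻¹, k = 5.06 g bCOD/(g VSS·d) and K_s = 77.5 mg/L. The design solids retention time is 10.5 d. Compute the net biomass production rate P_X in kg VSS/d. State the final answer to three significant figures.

For a completely mixed reactor with recycle the Lawrence–McCarty relation gives S = K_s·(1 + k_d·θ_c) / [θ_c·(Y·k − k_d) − 1] = 77.5 × (1 + 0.0459 × 10.5) / [10.5 × (0.345 × 5.06 − 0.0459) − 1] = 114.9 / 16.85 = 6.817 mg/L.
Y_obs = Y / (1 + k_d θ_c) = 0.345 / (1 + 0.0459 × 10.5) = 0.345 / 1.482 = 0.2328.
ΔS = 479 − 6.82 = 472.2 mg/L, so the substrate removal rate is 21900 × 472.2/1000 = 10341 kg bCOD/d.
Biomass produced: P_X = Y_obs·Q·ΔS = 0.2328 × 10341 ≈ 2407 kg VSS/d.

P_X ≈ 2410 kg VSS/d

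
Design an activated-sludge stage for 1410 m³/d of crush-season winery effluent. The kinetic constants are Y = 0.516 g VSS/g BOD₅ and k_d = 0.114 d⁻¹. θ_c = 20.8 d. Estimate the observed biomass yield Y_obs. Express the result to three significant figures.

Y_obs ≈ 0.153 g VSS/g BOD₅

Correct the yield for decay: Y_obs = Y/(1 + k_d θ_c) = 0.516 / (1 + 0.114 × 20.8) = 0.516 / 3.371 = 0.1531.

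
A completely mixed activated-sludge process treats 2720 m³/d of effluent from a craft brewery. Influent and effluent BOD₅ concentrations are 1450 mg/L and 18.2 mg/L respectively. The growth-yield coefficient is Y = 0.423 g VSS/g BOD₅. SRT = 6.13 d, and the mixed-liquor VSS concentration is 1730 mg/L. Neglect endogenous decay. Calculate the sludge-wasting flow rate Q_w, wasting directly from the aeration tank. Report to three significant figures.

Q_w ≈ 952 m³/d

With k_d = 0 the design equation reduces to V = Y Q (S₀−S) θ_c / X = 0.423 × 2720 × (1450 − 18.2) × 6.13 / 1730 = 5837 m³.
Wasting from the aeration tank: Q_w = V / θ_c = 5837 / 6.13 = 952.2 m³/d.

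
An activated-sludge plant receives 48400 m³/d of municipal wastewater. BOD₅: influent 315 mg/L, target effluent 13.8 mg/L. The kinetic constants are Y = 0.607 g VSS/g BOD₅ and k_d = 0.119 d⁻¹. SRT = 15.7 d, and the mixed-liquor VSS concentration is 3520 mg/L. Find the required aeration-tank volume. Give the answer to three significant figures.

From the SRT design equation V = Y Q (S₀−S) θ_c / [X (1 + k_d θ_c)] = 0.607 × 48400 × (315 − 13.8) × 15.7 / [3520 × (1 + 0.119 × 15.7)] = 1.39×10^8 / 10096 = 13760 m³.

V ≈ 13800 m³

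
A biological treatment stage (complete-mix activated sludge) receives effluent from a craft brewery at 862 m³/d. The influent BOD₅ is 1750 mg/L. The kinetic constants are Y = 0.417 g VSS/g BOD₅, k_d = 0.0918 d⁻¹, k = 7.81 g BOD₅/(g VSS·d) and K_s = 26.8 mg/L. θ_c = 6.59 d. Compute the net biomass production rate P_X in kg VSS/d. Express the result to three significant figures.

P_X ≈ 391 kg VSS/d

From the Monod/SRT balance for a CMAS, S = K_s·(1+k_d θ_c)/[θ_c·(Y k − k_d) − 1] = 26.8 × (1 + 0.0918 × 6.59) / [6.59 × (0.417 × 7.81 − 0.0918) − 1] = 43.01 / 19.86 = 2.166 mg/L.
Y_obs = Y / (1 + k_d θ_c) = 0.417 / (1 + 0.0918 × 6.59) = 0.417 / 1.605 = 0.2598.
Q·(S₀ − S) = 862 × (1750 − 2.17) × 10⁻³ = 1507 kg/d removed.
So the net sludge growth is P_X = 0.2598 × 1507 = 391.5 kg VSS/d.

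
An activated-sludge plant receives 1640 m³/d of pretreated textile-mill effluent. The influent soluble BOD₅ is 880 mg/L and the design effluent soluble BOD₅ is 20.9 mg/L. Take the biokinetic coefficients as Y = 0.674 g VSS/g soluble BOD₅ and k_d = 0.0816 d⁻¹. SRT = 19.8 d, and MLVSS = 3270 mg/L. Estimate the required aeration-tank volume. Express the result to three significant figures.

V ≈ 2200 m³

From the SRT design equation V = Y Q (S₀−S) θ_c / [X (1 + k_d θ_c)] = 0.674 × 1640 × (880 − 20.9) × 19.8 / [3270 × (1 + 0.0816 × 19.8)] = 1.88×10^7 / 8553 = 2198 m³.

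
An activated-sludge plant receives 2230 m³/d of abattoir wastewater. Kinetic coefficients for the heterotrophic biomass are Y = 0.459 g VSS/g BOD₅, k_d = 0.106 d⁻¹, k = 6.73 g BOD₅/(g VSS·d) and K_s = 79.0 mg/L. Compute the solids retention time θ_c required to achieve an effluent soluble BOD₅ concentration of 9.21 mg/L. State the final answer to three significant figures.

At the target effluent, Y k S/(K_s+S) = 0.459×6.73×9.21/88.21 = 0.3225 d⁻¹.
Then 1/θ_c = μ − k_d = 0.3225 − 0.106 = 0.2165 d⁻¹, giving θ_c = 4.618 d.

θ_c ≈ 4.62 d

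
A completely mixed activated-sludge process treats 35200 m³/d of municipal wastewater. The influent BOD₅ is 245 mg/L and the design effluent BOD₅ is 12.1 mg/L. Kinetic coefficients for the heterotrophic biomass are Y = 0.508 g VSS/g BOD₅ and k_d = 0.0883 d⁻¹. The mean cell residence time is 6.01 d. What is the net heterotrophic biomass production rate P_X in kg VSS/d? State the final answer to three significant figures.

Correct the yield for decay: Y_obs = Y/(1 + k_d θ_c) = 0.508 / (1 + 0.0883 × 6.01) = 0.508 / 1.531 = 0.3319.
Substrate removed = Q·(S₀ − S) = 35200 m³/d × (245 − 12.1) g/m³ = 8.2×10^6 g/d = 8198 kg/d.
So the net sludge growth is P_X = 0.3319 × 8198 = 2721 kg VSS/d.

P_X ≈ 2720 kg VSS/d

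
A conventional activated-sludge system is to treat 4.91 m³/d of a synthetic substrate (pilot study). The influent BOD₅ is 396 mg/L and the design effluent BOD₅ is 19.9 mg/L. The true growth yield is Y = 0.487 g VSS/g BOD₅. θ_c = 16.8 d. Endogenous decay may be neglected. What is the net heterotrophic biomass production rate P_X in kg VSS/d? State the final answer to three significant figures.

P_X ≈ 0.899 kg VSS/d

With endogenous decay neglected, the observed yield equals the true yield: Y_obs = Y = 0.487 g VSS/g BOD₅.
ΔS = 396 − 19.9 = 376.1 mg/L, so the substrate removal rate is 4.91 × 376.1/1000 = 1.847 kg BOD₅/d.
Biomass produced: P_X = Y_obs·Q·ΔS = 0.4870 × 1.847 ≈ 0.8993 kg VSS/d.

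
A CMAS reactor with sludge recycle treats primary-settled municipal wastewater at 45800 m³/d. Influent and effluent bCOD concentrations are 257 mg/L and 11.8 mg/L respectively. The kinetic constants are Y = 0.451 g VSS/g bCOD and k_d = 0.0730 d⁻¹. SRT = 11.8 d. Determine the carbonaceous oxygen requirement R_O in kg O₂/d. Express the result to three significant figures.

Y_obs = Y / (1 + k_d θ_c) = 0.451 / (1 + 0.0730 × 11.8) = 0.451 / 1.861 = 0.2423.
Substrate removed = Q·(S₀ − S) = 45800 m³/d × (257 − 11.8) g/m³ = 1.12×10^7 g/d = 11230 kg/d.
P_X = Y_obs·Q·(S₀ − S) = 0.2423 × 11230 = 2721 kg VSS/d.
Carbonaceous O₂ demand = substrate oxidised − cell-mass equivalent = 11230 − 1.42 × 2721 = 7366 kg O₂/d.

R_O ≈ 7370 kg O₂/d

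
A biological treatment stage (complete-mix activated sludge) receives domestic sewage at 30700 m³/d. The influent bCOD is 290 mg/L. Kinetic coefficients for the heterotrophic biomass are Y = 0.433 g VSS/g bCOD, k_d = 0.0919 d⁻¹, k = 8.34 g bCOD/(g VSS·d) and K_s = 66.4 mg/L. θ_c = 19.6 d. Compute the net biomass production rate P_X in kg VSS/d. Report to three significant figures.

For a completely mixed reactor with recycle the Lawrence–McCarty relation gives S = K_s·(1 + k_d·θ_c) / [θ_c·(Y·k − k_d) − 1] = 66.4 × (1 + 0.0919 × 19.6) / [19.6 × (0.433 × 8.34 − 0.0919) − 1] = 186.0 / 67.98 = 2.736 mg/L.
Correct the yield for decay: Y_obs = Y/(1 + k_d θ_c) = 0.433 / (1 + 0.0919 × 19.6) = 0.433 / 2.801 = 0.1546.
ΔS = 290 − 2.74 = 287.3 mg/L, so the substrate removal rate is 30700 × 287.3/1000 = 8819 kg bCOD/d.
Net biomass production P_X = Y_obs × Q·(S₀ − S) = 0.1546 × 8819 = 1363 kg VSS/d.

P_X ≈ 1360 kg VSS/d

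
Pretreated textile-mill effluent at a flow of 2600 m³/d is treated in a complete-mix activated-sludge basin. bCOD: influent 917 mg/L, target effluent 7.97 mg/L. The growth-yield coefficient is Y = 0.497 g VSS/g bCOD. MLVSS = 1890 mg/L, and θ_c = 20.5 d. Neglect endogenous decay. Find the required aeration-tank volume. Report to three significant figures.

V·X = Y·Q·ΔS·θ_c gives V = 0.497 × 2600 × (917 − 7.97) × 20.5 / 1890 = 12741 m³.

V ≈ 12700 m³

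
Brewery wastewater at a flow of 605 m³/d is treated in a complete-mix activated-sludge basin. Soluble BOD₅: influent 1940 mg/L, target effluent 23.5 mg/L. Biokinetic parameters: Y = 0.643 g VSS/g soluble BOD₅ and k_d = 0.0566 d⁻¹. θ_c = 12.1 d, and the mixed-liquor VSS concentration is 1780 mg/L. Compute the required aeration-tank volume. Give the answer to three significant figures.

From the SRT design equation V = Y Q (S₀−S) θ_c / [X (1 + k_d θ_c)] = 0.643 × 605 × (1940 − 23.5) × 12.1 / [1780 × (1 + 0.0566 × 12.1)] = 9.02×10^6 / 2999 = 3008 m³.

V ≈ 3010 m³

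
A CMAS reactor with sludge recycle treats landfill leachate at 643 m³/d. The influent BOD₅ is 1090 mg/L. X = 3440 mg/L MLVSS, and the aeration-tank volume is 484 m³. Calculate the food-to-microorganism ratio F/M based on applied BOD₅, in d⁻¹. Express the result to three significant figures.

F/M ≈ 0.421 d⁻¹

F/M = applied load / biomass = Q·S₀/(V·X) = 643 × 1090 / (484.0 × 3440) = 0.4210 d⁻¹.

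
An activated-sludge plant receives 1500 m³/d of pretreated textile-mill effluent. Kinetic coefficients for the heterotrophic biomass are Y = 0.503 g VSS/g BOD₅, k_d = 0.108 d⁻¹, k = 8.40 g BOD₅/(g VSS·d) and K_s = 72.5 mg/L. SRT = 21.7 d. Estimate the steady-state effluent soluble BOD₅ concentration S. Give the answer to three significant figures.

S ≈ 2.74 mg/L

For a completely mixed reactor with recycle the Lawrence–McCarty relation gives S = K_s·(1 + k_d·θ_c) / [θ_c·(Y·k − k_d) − 1] = 72.5 × (1 + 0.108 × 21.7) / [21.7 × (0.503 × 8.40 − 0.108) − 1] = 242.4 / 88.34 = 2.744 mg/L.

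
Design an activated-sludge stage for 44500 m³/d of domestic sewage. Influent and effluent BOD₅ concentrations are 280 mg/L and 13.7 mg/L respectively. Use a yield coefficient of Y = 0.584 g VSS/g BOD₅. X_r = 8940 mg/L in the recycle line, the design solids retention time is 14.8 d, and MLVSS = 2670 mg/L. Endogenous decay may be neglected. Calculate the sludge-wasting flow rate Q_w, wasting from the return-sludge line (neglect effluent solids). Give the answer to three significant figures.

V·X = Y·Q·ΔS·θ_c gives V = 0.584 × 44500 × (280 − 13.7) × 14.8 / 2670 = 38361 m³.
θ_c = V·X/(Q_w·X_r) when wasting from the recycle, so Q_w = V·X/(θ_c·X_r) = 38361 × 2670 / (14.8 × 8940) = 774.1 m³/d.

Q_w ≈ 774 m³/d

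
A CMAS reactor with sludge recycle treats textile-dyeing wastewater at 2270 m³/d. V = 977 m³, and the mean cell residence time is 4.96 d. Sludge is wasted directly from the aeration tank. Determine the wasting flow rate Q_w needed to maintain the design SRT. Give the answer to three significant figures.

Q_w ≈ 197 m³/d

Wasting from the aeration tank: Q_w = V / θ_c = 977.0 / 4.96 = 197.0 m³/d.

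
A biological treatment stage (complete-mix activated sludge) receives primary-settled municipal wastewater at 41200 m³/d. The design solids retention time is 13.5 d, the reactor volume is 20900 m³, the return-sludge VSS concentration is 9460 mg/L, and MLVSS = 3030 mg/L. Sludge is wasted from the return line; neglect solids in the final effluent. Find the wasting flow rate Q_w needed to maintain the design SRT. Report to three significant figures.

Wasting from the return line (neglecting effluent solids): Q_w = V·X / (θ_c·X_r) = 20900 × 3030 / (13.5 × 9460) = 495.9 m³/d.

Q_w ≈ 496 m³/d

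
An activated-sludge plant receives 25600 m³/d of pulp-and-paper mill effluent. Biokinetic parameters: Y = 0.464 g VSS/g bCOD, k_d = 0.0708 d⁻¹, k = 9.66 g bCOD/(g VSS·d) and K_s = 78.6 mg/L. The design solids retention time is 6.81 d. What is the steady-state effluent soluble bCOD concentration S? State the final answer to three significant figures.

From the Monod/SRT balance for a CMAS, S = K_s·(1+k_d θ_c)/[θ_c·(Y k − k_d) − 1] = 78.6 × (1 + 0.0708 × 6.81) / [6.81 × (0.464 × 9.66 − 0.0708) − 1] = 116.5 / 29.04 = 4.011 mg/L.

S ≈ 4.01 mg/L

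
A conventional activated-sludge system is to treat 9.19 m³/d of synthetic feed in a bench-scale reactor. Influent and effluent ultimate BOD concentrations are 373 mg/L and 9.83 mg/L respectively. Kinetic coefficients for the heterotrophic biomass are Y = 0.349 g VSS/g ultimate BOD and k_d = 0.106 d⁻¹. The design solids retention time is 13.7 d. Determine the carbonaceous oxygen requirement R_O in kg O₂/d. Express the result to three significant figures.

R_O ≈ 2.66 kg O₂/d

The observed yield is Y_obs = Y/(1 + k_d·θ_c) = 0.349 / (1 + 0.106 × 13.7) = 0.349 / 2.452 = 0.1423 g VSS per g ultimate BOD removed.
ΔS = 373 − 9.83 = 363.2 mg/L, so the substrate removal rate is 9.19 × 363.2/1000 = 3.338 kg ultimate BOD/d.
Biomass synthesised: P_X = Y_obs × 3.338 = 0.4750 kg VSS/d.
R_O = Q·(S₀ − S) − 1.42·P_X = 3.338 − 1.42 × 0.4750 = 2.663 kg O₂/d.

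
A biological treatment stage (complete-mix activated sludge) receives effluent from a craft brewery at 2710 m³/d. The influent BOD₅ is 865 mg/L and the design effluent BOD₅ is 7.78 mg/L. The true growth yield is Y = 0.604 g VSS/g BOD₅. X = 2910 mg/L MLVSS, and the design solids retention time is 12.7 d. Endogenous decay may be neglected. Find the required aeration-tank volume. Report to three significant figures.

V ≈ 6120 m³

Biomass mass balance (decay neglected): V·X = Y·Q·(S₀ − S)·θ_c, so V = 0.604 × 2710 × (865 − 7.78) × 12.7 / 2910 = 6124 m³.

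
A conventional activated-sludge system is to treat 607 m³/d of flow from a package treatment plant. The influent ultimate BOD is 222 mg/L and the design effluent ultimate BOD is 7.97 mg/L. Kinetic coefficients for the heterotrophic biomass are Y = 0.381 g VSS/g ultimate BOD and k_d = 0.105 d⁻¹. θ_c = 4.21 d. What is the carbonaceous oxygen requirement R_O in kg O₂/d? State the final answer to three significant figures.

R_O ≈ 81.2 kg O₂/d

Observed yield with endogenous decay: Y_obs = Y / (1 + k_d·θ_c) = 0.381 / (1 + 0.105 × 4.21) = 0.381 / 1.442 = 0.2642 g VSS/g ultimate BOD.
Mass of ultimate BOD removed per day: Q(S₀ − S) = 607 × 214.0 g/m³ = 129.9 kg/d.
Net sludge production P_X = 0.2642 × 129.9 = 34.32 kg VSS/d.
R_O = Q·ΔS − 1.42 P_X = 129.9 − 48.74 = 81.17 kg O₂/d.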